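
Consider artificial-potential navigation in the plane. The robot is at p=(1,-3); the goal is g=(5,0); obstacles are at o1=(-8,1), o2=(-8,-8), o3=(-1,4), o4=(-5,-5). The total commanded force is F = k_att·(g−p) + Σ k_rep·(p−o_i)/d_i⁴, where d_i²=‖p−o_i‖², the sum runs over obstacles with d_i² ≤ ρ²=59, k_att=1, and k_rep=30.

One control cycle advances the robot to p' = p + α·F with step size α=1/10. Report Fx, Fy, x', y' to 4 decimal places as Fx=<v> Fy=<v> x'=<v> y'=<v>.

F_att = 1·(g−p) = 1·(4,3) = (4.0000,3.0000)
o1: d²=97 > ρ²=59 → inactive
o2: d²=106 > ρ²=59 → inactive
o3: d²=53 ≤ ρ²=59; F_rep = 30·(2,-7)/53² = (0.0214,-0.0748)
o4: d²=40 ≤ ρ²=59; F_rep = 30·(6,2)/40² = (0.1125,0.0375)
F = F_att + ΣF_rep = (4.1339,2.9627)
p' = p + 1/10·F = (1.4134,-2.7037)

Fx=4.1339 Fy=2.9627 x'=1.4134 y'=-2.7037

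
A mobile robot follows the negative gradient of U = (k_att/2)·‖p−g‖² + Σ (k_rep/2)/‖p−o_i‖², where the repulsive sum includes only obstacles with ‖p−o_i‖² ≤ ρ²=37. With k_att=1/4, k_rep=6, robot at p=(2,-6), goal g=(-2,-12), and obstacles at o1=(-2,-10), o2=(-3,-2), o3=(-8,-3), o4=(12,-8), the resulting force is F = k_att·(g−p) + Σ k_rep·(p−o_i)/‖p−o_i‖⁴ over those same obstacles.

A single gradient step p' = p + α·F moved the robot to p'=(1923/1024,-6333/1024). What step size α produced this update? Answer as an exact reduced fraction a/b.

α = 1/8

F_att = 1/4·(g−p) = 1/4·(-4,-6) = (-1.0000,-1.5000)
o1: d²=32 ≤ ρ²=37; F_rep = 6·(4,4)/32² = (0.0234,0.0234)
o2: d²=41 > ρ²=37 → inactive
o3: d²=109 > ρ²=37 → inactive
o4: d²=104 > ρ²=37 → inactive
F = F_att + ΣF_rep = (-0.9766,-1.4766)
Δp = p'−p = (-0.1221,-0.1846); α = Δx/Fx = (-125/1024) / (-125/128) = 1/8
check: Δy/Fy = (-189/1024) / (-189/128) = 1/8 ✓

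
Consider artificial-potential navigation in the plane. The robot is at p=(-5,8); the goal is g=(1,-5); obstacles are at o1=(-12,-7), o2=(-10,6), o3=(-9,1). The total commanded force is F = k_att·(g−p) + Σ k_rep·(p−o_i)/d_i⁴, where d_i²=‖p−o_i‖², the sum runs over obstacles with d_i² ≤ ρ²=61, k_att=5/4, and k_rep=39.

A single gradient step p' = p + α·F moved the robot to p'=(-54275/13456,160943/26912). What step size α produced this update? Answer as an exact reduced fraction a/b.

F_att = 5/4·(g−p) = 5/4·(6,-13) = (7.5000,-16.2500)
o1: d²=274 > ρ²=61 → inactive
o2: d²=29 ≤ ρ²=61; F_rep = 39·(5,2)/29² = (0.2319,0.0927)
o3: d²=65 > ρ²=61 → inactive
F = F_att + ΣF_rep = (7.7319,-16.1573)
Δp = p'−p = (0.9665,-2.0197); α = Δx/Fx = (13005/13456) / (13005/1682) = 1/8
check: Δy/Fy = (-54353/26912) / (-54353/3364) = 1/8 ✓

α = 1/8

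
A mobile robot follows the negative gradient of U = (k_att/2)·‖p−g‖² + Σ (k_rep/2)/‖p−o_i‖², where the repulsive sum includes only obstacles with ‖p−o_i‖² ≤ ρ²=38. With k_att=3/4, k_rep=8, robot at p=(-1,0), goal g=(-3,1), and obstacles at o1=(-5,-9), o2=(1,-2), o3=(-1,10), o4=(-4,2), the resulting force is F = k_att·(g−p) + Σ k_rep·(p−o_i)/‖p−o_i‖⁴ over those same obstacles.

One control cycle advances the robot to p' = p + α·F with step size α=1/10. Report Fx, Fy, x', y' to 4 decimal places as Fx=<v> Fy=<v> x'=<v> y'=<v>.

F_att = 3/4·(g−p) = 3/4·(-2,1) = (-1.5000,0.7500)
o1: d²=97 > ρ²=38 → inactive
o2: d²=8 ≤ ρ²=38; F_rep = 8·(-2,2)/8² = (-0.2500,0.2500)
o3: d²=100 > ρ²=38 → inactive
o4: d²=13 ≤ ρ²=38; F_rep = 8·(3,-2)/13² = (0.1420,-0.0947)
F = F_att + ΣF_rep = (-1.6080,0.9053)
p' = p + 1/10·F = (-1.1608,0.0905)

Fx=-1.6080 Fy=0.9053 x'=-1.1608 y'=0.0905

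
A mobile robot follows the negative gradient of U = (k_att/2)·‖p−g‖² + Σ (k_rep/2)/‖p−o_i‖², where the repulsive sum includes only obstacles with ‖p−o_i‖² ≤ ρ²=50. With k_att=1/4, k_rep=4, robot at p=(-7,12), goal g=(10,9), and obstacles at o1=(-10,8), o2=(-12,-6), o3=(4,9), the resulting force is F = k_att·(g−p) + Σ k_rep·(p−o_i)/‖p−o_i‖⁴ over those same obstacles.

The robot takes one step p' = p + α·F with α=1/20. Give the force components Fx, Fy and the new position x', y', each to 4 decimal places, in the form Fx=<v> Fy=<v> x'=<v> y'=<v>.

F_att = 1/4·(g−p) = 1/4·(17,-3) = (4.2500,-0.7500)
o1: d²=25 ≤ ρ²=50; F_rep = 4·(3,4)/25² = (0.0192,0.0256)
o2: d²=349 > ρ²=50 → inactive
o3: d²=130 > ρ²=50 → inactive
F = F_att + ΣF_rep = (4.2692,-0.7244)
p' = p + 1/20·F = (-6.7865,11.9638)

Fx=4.2692 Fy=-0.7244 x'=-6.7865 y'=11.9638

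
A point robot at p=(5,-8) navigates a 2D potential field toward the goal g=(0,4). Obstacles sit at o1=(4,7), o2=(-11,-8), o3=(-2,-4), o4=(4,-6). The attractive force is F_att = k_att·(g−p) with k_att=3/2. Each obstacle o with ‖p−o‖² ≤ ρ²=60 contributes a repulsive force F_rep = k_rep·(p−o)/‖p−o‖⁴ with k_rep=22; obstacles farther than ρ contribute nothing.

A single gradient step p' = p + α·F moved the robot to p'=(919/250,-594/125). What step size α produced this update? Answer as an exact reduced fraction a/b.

F_att = 3/2·(g−p) = 3/2·(-5,12) = (-7.5000,18.0000)
o1: d²=226 > ρ²=60 → inactive
o2: d²=256 > ρ²=60 → inactive
o3: d²=65 > ρ²=60 → inactive
o4: d²=5 ≤ ρ²=60; F_rep = 22·(1,-2)/5² = (0.8800,-1.7600)
F = F_att + ΣF_rep = (-6.6200,16.2400)
Δp = p'−p = (-1.3240,3.2480); α = Δx/Fx = (-331/250) / (-331/50) = 1/5
check: Δy/Fy = (406/125) / (406/25) = 1/5 ✓

α = 1/5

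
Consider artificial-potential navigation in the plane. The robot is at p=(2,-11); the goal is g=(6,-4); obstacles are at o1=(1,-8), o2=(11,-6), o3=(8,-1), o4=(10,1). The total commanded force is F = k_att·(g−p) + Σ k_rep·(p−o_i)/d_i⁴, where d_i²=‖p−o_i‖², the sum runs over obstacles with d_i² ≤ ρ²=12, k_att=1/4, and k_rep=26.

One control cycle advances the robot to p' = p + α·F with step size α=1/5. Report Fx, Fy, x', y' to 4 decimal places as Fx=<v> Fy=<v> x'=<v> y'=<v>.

F_att = 1/4·(g−p) = 1/4·(4,7) = (1.0000,1.7500)
o1: d²=10 ≤ ρ²=12; F_rep = 26·(1,-3)/10² = (0.2600,-0.7800)
o2: d²=106 > ρ²=12 → inactive
o3: d²=136 > ρ²=12 → inactive
o4: d²=208 > ρ²=12 → inactive
F = F_att + ΣF_rep = (1.2600,0.9700)
p' = p + 1/5·F = (2.2520,-10.8060)

Fx=1.2600 Fy=0.9700 x'=2.2520 y'=-10.8060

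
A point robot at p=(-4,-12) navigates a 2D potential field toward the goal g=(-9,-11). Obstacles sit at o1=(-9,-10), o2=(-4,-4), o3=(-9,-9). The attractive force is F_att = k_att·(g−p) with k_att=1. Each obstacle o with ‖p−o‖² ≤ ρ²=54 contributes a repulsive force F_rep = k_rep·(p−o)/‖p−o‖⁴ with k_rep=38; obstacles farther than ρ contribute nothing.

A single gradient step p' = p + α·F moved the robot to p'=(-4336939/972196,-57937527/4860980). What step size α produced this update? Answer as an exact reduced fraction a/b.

α = 1/10

F_att = 1·(g−p) = 1·(-5,1) = (-5.0000,1.0000)
o1: d²=29 ≤ ρ²=54; F_rep = 38·(5,-2)/29² = (0.2259,-0.0904)
o2: d²=64 > ρ²=54 → inactive
o3: d²=34 ≤ ρ²=54; F_rep = 38·(5,-3)/34² = (0.1644,-0.0986)
F = F_att + ΣF_rep = (-4.6097,0.8110)
Δp = p'−p = (-0.4610,0.0811); α = Δx/Fx = (-448155/972196) / (-2240775/486098) = 1/10
check: Δy/Fy = (394233/4860980) / (394233/486098) = 1/10 ✓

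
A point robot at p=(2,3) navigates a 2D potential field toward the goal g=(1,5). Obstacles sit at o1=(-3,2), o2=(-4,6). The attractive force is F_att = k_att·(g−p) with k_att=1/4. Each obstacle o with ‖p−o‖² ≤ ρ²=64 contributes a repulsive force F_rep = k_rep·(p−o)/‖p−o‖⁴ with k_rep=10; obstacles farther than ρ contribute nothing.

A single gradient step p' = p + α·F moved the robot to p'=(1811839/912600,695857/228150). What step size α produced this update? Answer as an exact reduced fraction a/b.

F_att = 1/4·(g−p) = 1/4·(-1,2) = (-0.2500,0.5000)
o1: d²=26 ≤ ρ²=64; F_rep = 10·(5,1)/26² = (0.0740,0.0148)
o2: d²=45 ≤ ρ²=64; F_rep = 10·(6,-3)/45² = (0.0296,-0.0148)
F = F_att + ΣF_rep = (-0.1464,0.5000)
Δp = p'−p = (-0.0146,0.0500); α = Δx/Fx = (-13361/912600) / (-13361/91260) = 1/10
check: Δy/Fy = (11407/228150) / (11407/22815) = 1/10 ✓

α = 1/10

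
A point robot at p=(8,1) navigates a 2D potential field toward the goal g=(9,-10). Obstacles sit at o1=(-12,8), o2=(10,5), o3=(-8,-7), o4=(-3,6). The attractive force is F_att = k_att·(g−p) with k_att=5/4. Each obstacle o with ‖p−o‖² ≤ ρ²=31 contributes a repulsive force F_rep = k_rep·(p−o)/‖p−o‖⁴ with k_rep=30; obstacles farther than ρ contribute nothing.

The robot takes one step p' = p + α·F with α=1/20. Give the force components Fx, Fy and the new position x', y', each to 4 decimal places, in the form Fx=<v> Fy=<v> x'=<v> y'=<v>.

F_att = 5/4·(g−p) = 5/4·(1,-11) = (1.2500,-13.7500)
o1: d²=449 > ρ²=31 → inactive
o2: d²=20 ≤ ρ²=31; F_rep = 30·(-2,-4)/20² = (-0.1500,-0.3000)
o3: d²=320 > ρ²=31 → inactive
o4: d²=146 > ρ²=31 → inactive
F = F_att + ΣF_rep = (1.1000,-14.0500)
p' = p + 1/20·F = (8.0550,0.2975)

Fx=1.1000 Fy=-14.0500 x'=8.0550 y'=0.2975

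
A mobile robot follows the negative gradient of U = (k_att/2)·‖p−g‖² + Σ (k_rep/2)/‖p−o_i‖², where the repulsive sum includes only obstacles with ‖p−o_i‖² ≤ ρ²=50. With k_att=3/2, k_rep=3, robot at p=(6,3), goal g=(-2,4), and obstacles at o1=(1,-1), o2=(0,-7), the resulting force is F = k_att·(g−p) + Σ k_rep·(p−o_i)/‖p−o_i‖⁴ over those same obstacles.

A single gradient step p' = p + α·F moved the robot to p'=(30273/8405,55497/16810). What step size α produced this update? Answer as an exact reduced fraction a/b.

α = 1/5

F_att = 3/2·(g−p) = 3/2·(-8,1) = (-12.0000,1.5000)
o1: d²=41 ≤ ρ²=50; F_rep = 3·(5,4)/41² = (0.0089,0.0071)
o2: d²=136 > ρ²=50 → inactive
F = F_att + ΣF_rep = (-11.9911,1.5071)
Δp = p'−p = (-2.3982,0.3014); α = Δx/Fx = (-20157/8405) / (-20157/1681) = 1/5
check: Δy/Fy = (5067/16810) / (5067/3362) = 1/5 ✓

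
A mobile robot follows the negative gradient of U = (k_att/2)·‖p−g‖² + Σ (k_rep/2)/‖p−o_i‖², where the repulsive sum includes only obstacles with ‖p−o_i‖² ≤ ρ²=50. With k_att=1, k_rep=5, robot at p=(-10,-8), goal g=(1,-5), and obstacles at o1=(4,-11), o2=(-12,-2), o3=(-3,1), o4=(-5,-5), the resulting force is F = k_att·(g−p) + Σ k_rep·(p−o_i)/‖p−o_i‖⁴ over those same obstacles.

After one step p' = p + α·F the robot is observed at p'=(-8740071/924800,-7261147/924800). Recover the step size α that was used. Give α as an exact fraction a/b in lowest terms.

α = 1/20

F_att = 1·(g−p) = 1·(11,3) = (11.0000,3.0000)
o1: d²=205 > ρ²=50 → inactive
o2: d²=40 ≤ ρ²=50; F_rep = 5·(2,-6)/40² = (0.0063,-0.0187)
o3: d²=130 > ρ²=50 → inactive
o4: d²=34 ≤ ρ²=50; F_rep = 5·(-5,-3)/34² = (-0.0216,-0.0130)
F = F_att + ΣF_rep = (10.9846,2.9683)
Δp = p'−p = (0.5492,0.1484); α = Δx/Fx = (507929/924800) / (507929/46240) = 1/20
check: Δy/Fy = (137253/924800) / (137253/46240) = 1/20 ✓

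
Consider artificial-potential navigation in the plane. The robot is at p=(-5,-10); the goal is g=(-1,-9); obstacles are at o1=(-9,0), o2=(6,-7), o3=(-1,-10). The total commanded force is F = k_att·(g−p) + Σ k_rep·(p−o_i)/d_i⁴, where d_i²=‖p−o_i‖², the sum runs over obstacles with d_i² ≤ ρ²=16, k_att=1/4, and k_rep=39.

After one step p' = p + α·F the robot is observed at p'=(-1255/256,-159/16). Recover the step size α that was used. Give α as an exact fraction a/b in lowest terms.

F_att = 1/4·(g−p) = 1/4·(4,1) = (1.0000,0.2500)
o1: d²=116 > ρ²=16 → inactive
o2: d²=130 > ρ²=16 → inactive
o3: d²=16 ≤ ρ²=16; F_rep = 39·(-4,0)/16² = (-0.6094,0.0000)
F = F_att + ΣF_rep = (0.3906,0.2500)
Δp = p'−p = (0.0977,0.0625); α = Δx/Fx = (25/256) / (25/64) = 1/4
check: Δy/Fy = (1/16) / (1/4) = 1/4 ✓

α = 1/4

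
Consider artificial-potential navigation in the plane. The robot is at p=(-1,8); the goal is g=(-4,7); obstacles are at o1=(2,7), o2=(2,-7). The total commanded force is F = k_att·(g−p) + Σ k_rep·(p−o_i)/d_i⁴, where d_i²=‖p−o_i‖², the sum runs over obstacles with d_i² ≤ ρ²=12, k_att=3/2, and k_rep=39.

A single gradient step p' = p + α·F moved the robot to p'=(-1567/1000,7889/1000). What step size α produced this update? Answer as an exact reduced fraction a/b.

F_att = 3/2·(g−p) = 3/2·(-3,-1) = (-4.5000,-1.5000)
o1: d²=10 ≤ ρ²=12; F_rep = 39·(-3,1)/10² = (-1.1700,0.3900)
o2: d²=234 > ρ²=12 → inactive
F = F_att + ΣF_rep = (-5.6700,-1.1100)
Δp = p'−p = (-0.5670,-0.1110); α = Δx/Fx = (-567/1000) / (-567/100) = 1/10
check: Δy/Fy = (-111/1000) / (-111/100) = 1/10 ✓

α = 1/10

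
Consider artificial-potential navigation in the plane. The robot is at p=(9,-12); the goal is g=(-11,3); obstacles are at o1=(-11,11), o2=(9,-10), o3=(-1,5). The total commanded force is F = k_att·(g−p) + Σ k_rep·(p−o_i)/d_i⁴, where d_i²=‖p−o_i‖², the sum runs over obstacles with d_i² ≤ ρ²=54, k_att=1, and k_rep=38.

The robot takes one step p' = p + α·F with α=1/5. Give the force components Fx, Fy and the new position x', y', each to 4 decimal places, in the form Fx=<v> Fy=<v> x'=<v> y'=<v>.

Fx=-20.0000 Fy=10.2500 x'=5.0000 y'=-9.9500

F_att = 1·(g−p) = 1·(-20,15) = (-20.0000,15.0000)
o1: d²=929 > ρ²=54 → inactive
o2: d²=4 ≤ ρ²=54; F_rep = 38·(0,-2)/4² = (0.0000,-4.7500)
o3: d²=389 > ρ²=54 → inactive
F = F_att + ΣF_rep = (-20.0000,10.2500)
p' = p + 1/5·F = (5.0000,-9.9500)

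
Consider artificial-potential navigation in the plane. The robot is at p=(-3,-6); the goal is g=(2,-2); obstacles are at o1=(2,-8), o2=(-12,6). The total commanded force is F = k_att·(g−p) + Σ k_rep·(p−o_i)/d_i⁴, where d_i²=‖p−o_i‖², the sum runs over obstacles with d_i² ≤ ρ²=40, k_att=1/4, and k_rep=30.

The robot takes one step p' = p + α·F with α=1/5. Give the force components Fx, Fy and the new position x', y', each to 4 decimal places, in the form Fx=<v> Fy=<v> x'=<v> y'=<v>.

Fx=1.0716 Fy=1.0713 x'=-2.7857 y'=-5.7857

F_att = 1/4·(g−p) = 1/4·(5,4) = (1.2500,1.0000)
o1: d²=29 ≤ ρ²=40; F_rep = 30·(-5,2)/29² = (-0.1784,0.0713)
o2: d²=225 > ρ²=40 → inactive
F = F_att + ΣF_rep = (1.0716,1.0713)
p' = p + 1/5·F = (-2.7857,-5.7857)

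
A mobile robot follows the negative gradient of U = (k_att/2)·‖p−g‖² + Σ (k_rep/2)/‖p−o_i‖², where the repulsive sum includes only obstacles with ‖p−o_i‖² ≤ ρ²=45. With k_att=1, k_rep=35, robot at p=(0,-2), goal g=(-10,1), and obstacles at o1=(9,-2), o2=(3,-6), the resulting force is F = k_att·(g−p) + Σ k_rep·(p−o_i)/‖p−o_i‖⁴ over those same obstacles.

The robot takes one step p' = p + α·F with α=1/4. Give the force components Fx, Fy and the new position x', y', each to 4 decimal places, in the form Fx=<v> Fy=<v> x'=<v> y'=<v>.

F_att = 1·(g−p) = 1·(-10,3) = (-10.0000,3.0000)
o1: d²=81 > ρ²=45 → inactive
o2: d²=25 ≤ ρ²=45; F_rep = 35·(-3,4)/25² = (-0.1680,0.2240)
F = F_att + ΣF_rep = (-10.1680,3.2240)
p' = p + 1/4·F = (-2.5420,-1.1940)

Fx=-10.1680 Fy=3.2240 x'=-2.5420 y'=-1.1940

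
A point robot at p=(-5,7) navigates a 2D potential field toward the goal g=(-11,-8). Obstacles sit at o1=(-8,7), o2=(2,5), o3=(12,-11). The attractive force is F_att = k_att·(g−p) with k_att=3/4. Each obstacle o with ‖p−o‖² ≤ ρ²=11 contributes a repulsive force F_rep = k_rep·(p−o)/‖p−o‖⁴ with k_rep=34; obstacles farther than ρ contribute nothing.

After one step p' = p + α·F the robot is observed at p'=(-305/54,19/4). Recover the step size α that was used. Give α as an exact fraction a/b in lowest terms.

α = 1/5

F_att = 3/4·(g−p) = 3/4·(-6,-15) = (-4.5000,-11.2500)
o1: d²=9 ≤ ρ²=11; F_rep = 34·(3,0)/9² = (1.2593,0.0000)
o2: d²=53 > ρ²=11 → inactive
o3: d²=613 > ρ²=11 → inactive
F = F_att + ΣF_rep = (-3.2407,-11.2500)
Δp = p'−p = (-0.6481,-2.2500); α = Δx/Fx = (-35/54) / (-175/54) = 1/5
check: Δy/Fy = (-9/4) / (-45/4) = 1/5 ✓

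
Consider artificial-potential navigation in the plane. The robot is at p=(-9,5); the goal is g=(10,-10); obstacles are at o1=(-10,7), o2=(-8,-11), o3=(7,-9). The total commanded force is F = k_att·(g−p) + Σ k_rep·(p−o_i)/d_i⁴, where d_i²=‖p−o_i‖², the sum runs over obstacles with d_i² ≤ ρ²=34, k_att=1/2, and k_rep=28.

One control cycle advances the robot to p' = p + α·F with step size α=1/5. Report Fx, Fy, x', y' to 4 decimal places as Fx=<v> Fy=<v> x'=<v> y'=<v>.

F_att = 1/2·(g−p) = 1/2·(19,-15) = (9.5000,-7.5000)
o1: d²=5 ≤ ρ²=34; F_rep = 28·(1,-2)/5² = (1.1200,-2.2400)
o2: d²=257 > ρ²=34 → inactive
o3: d²=452 > ρ²=34 → inactive
F = F_att + ΣF_rep = (10.6200,-9.7400)
p' = p + 1/5·F = (-6.8760,3.0520)

Fx=10.6200 Fy=-9.7400 x'=-6.8760 y'=3.0520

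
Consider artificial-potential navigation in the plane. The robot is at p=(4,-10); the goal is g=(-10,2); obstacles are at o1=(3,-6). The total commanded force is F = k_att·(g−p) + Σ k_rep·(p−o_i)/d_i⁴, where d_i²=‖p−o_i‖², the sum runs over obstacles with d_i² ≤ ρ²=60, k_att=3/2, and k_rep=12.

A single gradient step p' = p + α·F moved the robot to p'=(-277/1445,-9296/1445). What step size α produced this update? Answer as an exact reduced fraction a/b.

F_att = 3/2·(g−p) = 3/2·(-14,12) = (-21.0000,18.0000)
o1: d²=17 ≤ ρ²=60; F_rep = 12·(1,-4)/17² = (0.0415,-0.1661)
F = F_att + ΣF_rep = (-20.9585,17.8339)
Δp = p'−p = (-4.1917,3.5668); α = Δx/Fx = (-6057/1445) / (-6057/289) = 1/5
check: Δy/Fy = (5154/1445) / (5154/289) = 1/5 ✓

α = 1/5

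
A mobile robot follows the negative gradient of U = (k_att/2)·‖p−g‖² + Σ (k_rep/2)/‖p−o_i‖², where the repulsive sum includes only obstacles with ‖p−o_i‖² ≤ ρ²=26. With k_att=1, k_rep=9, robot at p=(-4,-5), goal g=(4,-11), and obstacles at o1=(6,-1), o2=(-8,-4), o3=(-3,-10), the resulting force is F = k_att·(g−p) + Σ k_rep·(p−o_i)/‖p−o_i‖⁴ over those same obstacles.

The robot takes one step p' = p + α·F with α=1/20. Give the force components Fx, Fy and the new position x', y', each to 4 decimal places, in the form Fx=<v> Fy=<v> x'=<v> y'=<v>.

F_att = 1·(g−p) = 1·(8,-6) = (8.0000,-6.0000)
o1: d²=116 > ρ²=26 → inactive
o2: d²=17 ≤ ρ²=26; F_rep = 9·(4,-1)/17² = (0.1246,-0.0311)
o3: d²=26 ≤ ρ²=26; F_rep = 9·(-1,5)/26² = (-0.0133,0.0666)
F = F_att + ΣF_rep = (8.1113,-5.9646)
p' = p + 1/20·F = (-3.5944,-5.2982)

Fx=8.1113 Fy=-5.9646 x'=-3.5944 y'=-5.2982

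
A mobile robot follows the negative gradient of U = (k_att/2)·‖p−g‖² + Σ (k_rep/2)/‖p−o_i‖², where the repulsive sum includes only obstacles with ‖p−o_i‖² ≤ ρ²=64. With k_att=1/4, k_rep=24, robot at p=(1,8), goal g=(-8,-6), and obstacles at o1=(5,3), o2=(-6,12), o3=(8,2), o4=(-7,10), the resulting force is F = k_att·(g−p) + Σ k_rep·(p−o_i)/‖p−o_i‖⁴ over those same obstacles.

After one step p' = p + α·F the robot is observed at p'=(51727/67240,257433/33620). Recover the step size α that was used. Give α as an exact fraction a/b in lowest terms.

F_att = 1/4·(g−p) = 1/4·(-9,-14) = (-2.2500,-3.5000)
o1: d²=41 ≤ ρ²=64; F_rep = 24·(-4,5)/41² = (-0.0571,0.0714)
o2: d²=65 > ρ²=64 → inactive
o3: d²=85 > ρ²=64 → inactive
o4: d²=68 > ρ²=64 → inactive
F = F_att + ΣF_rep = (-2.3071,-3.4286)
Δp = p'−p = (-0.2307,-0.3429); α = Δx/Fx = (-15513/67240) / (-15513/6724) = 1/10
check: Δy/Fy = (-11527/33620) / (-11527/3362) = 1/10 ✓

α = 1/10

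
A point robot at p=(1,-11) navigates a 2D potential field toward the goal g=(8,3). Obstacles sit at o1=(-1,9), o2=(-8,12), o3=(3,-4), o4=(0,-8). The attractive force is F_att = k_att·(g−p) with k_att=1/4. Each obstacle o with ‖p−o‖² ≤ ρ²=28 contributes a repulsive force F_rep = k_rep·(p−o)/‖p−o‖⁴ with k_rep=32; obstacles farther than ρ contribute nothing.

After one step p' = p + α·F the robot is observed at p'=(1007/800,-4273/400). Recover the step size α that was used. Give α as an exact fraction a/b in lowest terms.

F_att = 1/4·(g−p) = 1/4·(7,14) = (1.7500,3.5000)
o1: d²=404 > ρ²=28 → inactive
o2: d²=610 > ρ²=28 → inactive
o3: d²=53 > ρ²=28 → inactive
o4: d²=10 ≤ ρ²=28; F_rep = 32·(1,-3)/10² = (0.3200,-0.9600)
F = F_att + ΣF_rep = (2.0700,2.5400)
Δp = p'−p = (0.2587,0.3175); α = Δx/Fx = (207/800) / (207/100) = 1/8
check: Δy/Fy = (127/400) / (127/50) = 1/8 ✓

α = 1/8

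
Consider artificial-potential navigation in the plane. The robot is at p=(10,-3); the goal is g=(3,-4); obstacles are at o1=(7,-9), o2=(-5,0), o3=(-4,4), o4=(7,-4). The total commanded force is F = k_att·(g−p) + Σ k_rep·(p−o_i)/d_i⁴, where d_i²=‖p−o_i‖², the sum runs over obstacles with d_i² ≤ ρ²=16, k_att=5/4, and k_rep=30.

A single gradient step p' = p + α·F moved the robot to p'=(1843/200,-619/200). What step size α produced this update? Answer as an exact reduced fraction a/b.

α = 1/10

F_att = 5/4·(g−p) = 5/4·(-7,-1) = (-8.7500,-1.2500)
o1: d²=45 > ρ²=16 → inactive
o2: d²=234 > ρ²=16 → inactive
o3: d²=245 > ρ²=16 → inactive
o4: d²=10 ≤ ρ²=16; F_rep = 30·(3,1)/10² = (0.9000,0.3000)
F = F_att + ΣF_rep = (-7.8500,-0.9500)
Δp = p'−p = (-0.7850,-0.0950); α = Δx/Fx = (-157/200) / (-157/20) = 1/10
check: Δy/Fy = (-19/200) / (-19/20) = 1/10 ✓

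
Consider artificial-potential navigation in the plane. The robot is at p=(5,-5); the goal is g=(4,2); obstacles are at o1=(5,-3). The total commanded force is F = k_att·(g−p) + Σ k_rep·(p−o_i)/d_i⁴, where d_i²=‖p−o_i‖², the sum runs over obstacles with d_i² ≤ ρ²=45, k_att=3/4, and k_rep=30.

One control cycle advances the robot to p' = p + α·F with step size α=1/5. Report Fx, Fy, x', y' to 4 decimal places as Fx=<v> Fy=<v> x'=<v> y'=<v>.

Fx=-0.7500 Fy=1.5000 x'=4.8500 y'=-4.7000

F_att = 3/4·(g−p) = 3/4·(-1,7) = (-0.7500,5.2500)
o1: d²=4 ≤ ρ²=45; F_rep = 30·(0,-2)/4² = (0.0000,-3.7500)
F = F_att + ΣF_rep = (-0.7500,1.5000)
p' = p + 1/5·F = (4.8500,-4.7000)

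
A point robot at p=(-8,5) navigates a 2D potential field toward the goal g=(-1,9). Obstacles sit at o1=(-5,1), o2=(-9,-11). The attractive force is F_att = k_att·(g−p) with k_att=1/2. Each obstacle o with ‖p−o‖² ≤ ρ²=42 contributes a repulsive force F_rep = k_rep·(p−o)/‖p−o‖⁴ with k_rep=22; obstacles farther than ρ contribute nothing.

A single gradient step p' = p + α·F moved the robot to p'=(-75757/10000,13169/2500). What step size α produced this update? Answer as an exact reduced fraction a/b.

α = 1/8

F_att = 1/2·(g−p) = 1/2·(7,4) = (3.5000,2.0000)
o1: d²=25 ≤ ρ²=42; F_rep = 22·(-3,4)/25² = (-0.1056,0.1408)
o2: d²=257 > ρ²=42 → inactive
F = F_att + ΣF_rep = (3.3944,2.1408)
Δp = p'−p = (0.4243,0.2676); α = Δx/Fx = (4243/10000) / (4243/1250) = 1/8
check: Δy/Fy = (669/2500) / (1338/625) = 1/8 ✓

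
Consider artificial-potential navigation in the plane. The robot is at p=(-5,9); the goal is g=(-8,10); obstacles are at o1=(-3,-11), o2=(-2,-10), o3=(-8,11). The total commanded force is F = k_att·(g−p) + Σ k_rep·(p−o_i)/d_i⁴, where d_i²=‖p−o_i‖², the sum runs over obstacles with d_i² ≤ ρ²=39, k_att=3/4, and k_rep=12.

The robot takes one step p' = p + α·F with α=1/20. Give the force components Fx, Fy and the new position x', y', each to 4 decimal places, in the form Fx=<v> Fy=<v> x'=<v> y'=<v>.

F_att = 3/4·(g−p) = 3/4·(-3,1) = (-2.2500,0.7500)
o1: d²=404 > ρ²=39 → inactive
o2: d²=370 > ρ²=39 → inactive
o3: d²=13 ≤ ρ²=39; F_rep = 12·(3,-2)/13² = (0.2130,-0.1420)
F = F_att + ΣF_rep = (-2.0370,0.6080)
p' = p + 1/20·F = (-5.1018,9.0304)

Fx=-2.0370 Fy=0.6080 x'=-5.1018 y'=9.0304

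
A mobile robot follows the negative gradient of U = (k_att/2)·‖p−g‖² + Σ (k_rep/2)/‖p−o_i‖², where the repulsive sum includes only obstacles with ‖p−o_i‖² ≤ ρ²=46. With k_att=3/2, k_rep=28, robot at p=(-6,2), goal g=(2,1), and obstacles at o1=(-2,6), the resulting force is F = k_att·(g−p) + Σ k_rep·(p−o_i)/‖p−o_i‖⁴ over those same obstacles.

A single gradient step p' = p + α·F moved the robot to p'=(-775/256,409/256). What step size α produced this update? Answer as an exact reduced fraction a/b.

α = 1/4

F_att = 3/2·(g−p) = 3/2·(8,-1) = (12.0000,-1.5000)
o1: d²=32 ≤ ρ²=46; F_rep = 28·(-4,-4)/32² = (-0.1094,-0.1094)
F = F_att + ΣF_rep = (11.8906,-1.6094)
Δp = p'−p = (2.9727,-0.4023); α = Δx/Fx = (761/256) / (761/64) = 1/4
check: Δy/Fy = (-103/256) / (-103/64) = 1/4 ✓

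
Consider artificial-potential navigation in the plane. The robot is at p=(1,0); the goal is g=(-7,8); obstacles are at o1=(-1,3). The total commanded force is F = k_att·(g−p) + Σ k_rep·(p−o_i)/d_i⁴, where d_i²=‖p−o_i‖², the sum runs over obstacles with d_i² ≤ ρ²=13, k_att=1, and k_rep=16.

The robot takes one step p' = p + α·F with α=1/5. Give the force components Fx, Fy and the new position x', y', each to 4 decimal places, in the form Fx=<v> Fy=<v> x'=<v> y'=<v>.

F_att = 1·(g−p) = 1·(-8,8) = (-8.0000,8.0000)
o1: d²=13 ≤ ρ²=13; F_rep = 16·(2,-3)/13² = (0.1893,-0.2840)
F = F_att + ΣF_rep = (-7.8107,7.7160)
p' = p + 1/5·F = (-0.5621,1.5432)

Fx=-7.8107 Fy=7.7160 x'=-0.5621 y'=1.5432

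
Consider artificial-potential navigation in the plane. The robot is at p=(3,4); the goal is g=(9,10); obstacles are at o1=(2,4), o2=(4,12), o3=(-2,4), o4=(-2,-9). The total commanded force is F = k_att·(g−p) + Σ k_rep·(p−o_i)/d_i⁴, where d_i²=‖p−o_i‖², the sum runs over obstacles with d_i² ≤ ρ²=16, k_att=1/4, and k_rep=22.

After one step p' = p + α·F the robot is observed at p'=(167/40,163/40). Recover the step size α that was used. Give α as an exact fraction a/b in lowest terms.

F_att = 1/4·(g−p) = 1/4·(6,6) = (1.5000,1.5000)
o1: d²=1 ≤ ρ²=16; F_rep = 22·(1,0)/1² = (22.0000,0.0000)
o2: d²=65 > ρ²=16 → inactive
o3: d²=25 > ρ²=16 → inactive
o4: d²=194 > ρ²=16 → inactive
F = F_att + ΣF_rep = (23.5000,1.5000)
Δp = p'−p = (1.1750,0.0750); α = Δx/Fx = (47/40) / (47/2) = 1/20
check: Δy/Fy = (3/40) / (3/2) = 1/20 ✓

α = 1/20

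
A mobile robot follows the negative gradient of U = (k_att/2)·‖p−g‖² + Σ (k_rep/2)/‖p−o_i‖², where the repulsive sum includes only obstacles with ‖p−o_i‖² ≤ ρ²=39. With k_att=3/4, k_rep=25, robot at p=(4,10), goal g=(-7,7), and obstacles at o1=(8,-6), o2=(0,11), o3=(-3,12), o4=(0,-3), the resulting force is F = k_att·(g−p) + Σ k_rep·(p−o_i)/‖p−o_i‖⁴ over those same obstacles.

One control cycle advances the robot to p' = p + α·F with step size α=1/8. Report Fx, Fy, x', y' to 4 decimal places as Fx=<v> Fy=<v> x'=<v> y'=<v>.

Fx=-7.9040 Fy=-2.3365 x'=3.0120 y'=9.7079

F_att = 3/4·(g−p) = 3/4·(-11,-3) = (-8.2500,-2.2500)
o1: d²=272 > ρ²=39 → inactive
o2: d²=17 ≤ ρ²=39; F_rep = 25·(4,-1)/17² = (0.3460,-0.0865)
o3: d²=53 > ρ²=39 → inactive
o4: d²=185 > ρ²=39 → inactive
F = F_att + ΣF_rep = (-7.9040,-2.3365)
p' = p + 1/8·F = (3.0120,9.7079)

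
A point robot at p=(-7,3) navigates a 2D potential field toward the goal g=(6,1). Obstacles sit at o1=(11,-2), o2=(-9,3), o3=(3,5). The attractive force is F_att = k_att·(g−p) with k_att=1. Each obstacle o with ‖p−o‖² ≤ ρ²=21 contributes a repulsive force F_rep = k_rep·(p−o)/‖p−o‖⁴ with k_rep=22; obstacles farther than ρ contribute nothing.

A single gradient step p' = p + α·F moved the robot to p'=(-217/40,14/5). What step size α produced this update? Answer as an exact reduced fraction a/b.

F_att = 1·(g−p) = 1·(13,-2) = (13.0000,-2.0000)
o1: d²=349 > ρ²=21 → inactive
o2: d²=4 ≤ ρ²=21; F_rep = 22·(2,0)/4² = (2.7500,0.0000)
o3: d²=104 > ρ²=21 → inactive
F = F_att + ΣF_rep = (15.7500,-2.0000)
Δp = p'−p = (1.5750,-0.2000); α = Δx/Fx = (63/40) / (63/4) = 1/10
check: Δy/Fy = (-1/5) / (-2) = 1/10 ✓

α = 1/10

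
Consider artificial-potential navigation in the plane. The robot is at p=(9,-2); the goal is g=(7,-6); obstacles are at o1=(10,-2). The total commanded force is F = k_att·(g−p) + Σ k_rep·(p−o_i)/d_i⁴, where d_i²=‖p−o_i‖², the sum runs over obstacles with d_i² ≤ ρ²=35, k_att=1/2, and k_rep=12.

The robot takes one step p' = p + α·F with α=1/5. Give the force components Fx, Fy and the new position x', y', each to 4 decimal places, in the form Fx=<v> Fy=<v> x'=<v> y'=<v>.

F_att = 1/2·(g−p) = 1/2·(-2,-4) = (-1.0000,-2.0000)
o1: d²=1 ≤ ρ²=35; F_rep = 12·(-1,0)/1² = (-12.0000,0.0000)
F = F_att + ΣF_rep = (-13.0000,-2.0000)
p' = p + 1/5·F = (6.4000,-2.4000)

Fx=-13.0000 Fy=-2.0000 x'=6.4000 y'=-2.4000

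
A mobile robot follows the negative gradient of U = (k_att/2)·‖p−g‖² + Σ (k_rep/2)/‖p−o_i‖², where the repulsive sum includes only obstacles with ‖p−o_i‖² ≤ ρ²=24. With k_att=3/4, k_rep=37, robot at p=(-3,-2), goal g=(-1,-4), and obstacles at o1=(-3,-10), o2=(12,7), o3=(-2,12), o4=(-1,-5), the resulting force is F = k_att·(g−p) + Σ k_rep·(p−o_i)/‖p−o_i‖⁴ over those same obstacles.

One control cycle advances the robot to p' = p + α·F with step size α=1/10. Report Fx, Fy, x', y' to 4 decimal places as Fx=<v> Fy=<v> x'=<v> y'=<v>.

Fx=1.0621 Fy=-0.8432 x'=-2.8938 y'=-2.0843

F_att = 3/4·(g−p) = 3/4·(2,-2) = (1.5000,-1.5000)
o1: d²=64 > ρ²=24 → inactive
o2: d²=306 > ρ²=24 → inactive
o3: d²=197 > ρ²=24 → inactive
o4: d²=13 ≤ ρ²=24; F_rep = 37·(-2,3)/13² = (-0.4379,0.6568)
F = F_att + ΣF_rep = (1.0621,-0.8432)
p' = p + 1/10·F = (-2.8938,-2.0843)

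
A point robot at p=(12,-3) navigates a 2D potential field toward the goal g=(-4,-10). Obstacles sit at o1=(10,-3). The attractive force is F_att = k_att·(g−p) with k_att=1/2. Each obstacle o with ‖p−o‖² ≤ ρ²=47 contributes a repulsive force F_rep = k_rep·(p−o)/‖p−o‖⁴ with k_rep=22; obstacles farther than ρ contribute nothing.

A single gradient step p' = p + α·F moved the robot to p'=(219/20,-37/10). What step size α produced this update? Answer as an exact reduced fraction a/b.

α = 1/5

F_att = 1/2·(g−p) = 1/2·(-16,-7) = (-8.0000,-3.5000)
o1: d²=4 ≤ ρ²=47; F_rep = 22·(2,0)/4² = (2.7500,0.0000)
F = F_att + ΣF_rep = (-5.2500,-3.5000)
Δp = p'−p = (-1.0500,-0.7000); α = Δx/Fx = (-21/20) / (-21/4) = 1/5
check: Δy/Fy = (-7/10) / (-7/2) = 1/5 ✓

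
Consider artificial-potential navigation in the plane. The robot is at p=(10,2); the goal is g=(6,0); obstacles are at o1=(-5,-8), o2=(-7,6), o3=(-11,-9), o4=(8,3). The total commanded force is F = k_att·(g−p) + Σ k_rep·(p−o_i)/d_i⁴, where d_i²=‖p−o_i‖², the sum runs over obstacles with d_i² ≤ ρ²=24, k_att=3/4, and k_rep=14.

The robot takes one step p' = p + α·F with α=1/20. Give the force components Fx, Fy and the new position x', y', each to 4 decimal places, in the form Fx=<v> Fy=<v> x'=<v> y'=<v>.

F_att = 3/4·(g−p) = 3/4·(-4,-2) = (-3.0000,-1.5000)
o1: d²=325 > ρ²=24 → inactive
o2: d²=305 > ρ²=24 → inactive
o3: d²=562 > ρ²=24 → inactive
o4: d²=5 ≤ ρ²=24; F_rep = 14·(2,-1)/5² = (1.1200,-0.5600)
F = F_att + ΣF_rep = (-1.8800,-2.0600)
p' = p + 1/20·F = (9.9060,1.8970)

Fx=-1.8800 Fy=-2.0600 x'=9.9060 y'=1.8970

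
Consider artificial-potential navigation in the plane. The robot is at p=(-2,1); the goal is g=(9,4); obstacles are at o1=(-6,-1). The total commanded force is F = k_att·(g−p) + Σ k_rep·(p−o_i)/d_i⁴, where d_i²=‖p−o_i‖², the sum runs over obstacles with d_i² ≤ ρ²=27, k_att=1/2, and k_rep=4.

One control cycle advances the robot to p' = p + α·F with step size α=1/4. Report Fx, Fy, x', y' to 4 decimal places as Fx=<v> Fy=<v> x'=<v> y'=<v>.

F_att = 1/2·(g−p) = 1/2·(11,3) = (5.5000,1.5000)
o1: d²=20 ≤ ρ²=27; F_rep = 4·(4,2)/20² = (0.0400,0.0200)
F = F_att + ΣF_rep = (5.5400,1.5200)
p' = p + 1/4·F = (-0.6150,1.3800)

Fx=5.5400 Fy=1.5200 x'=-0.6150 y'=1.3800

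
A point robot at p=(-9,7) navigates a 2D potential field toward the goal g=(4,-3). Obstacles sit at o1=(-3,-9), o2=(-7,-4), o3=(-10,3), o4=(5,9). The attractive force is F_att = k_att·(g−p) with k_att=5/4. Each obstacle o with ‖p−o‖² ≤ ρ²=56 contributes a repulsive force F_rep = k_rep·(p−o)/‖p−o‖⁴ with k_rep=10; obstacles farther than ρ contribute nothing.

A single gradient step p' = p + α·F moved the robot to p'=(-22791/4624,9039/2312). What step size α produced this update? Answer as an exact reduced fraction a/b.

α = 1/4

F_att = 5/4·(g−p) = 5/4·(13,-10) = (16.2500,-12.5000)
o1: d²=292 > ρ²=56 → inactive
o2: d²=125 > ρ²=56 → inactive
o3: d²=17 ≤ ρ²=56; F_rep = 10·(1,4)/17² = (0.0346,0.1384)
o4: d²=200 > ρ²=56 → inactive
F = F_att + ΣF_rep = (16.2846,-12.3616)
Δp = p'−p = (4.0712,-3.0904); α = Δx/Fx = (18825/4624) / (18825/1156) = 1/4
check: Δy/Fy = (-7145/2312) / (-7145/578) = 1/4 ✓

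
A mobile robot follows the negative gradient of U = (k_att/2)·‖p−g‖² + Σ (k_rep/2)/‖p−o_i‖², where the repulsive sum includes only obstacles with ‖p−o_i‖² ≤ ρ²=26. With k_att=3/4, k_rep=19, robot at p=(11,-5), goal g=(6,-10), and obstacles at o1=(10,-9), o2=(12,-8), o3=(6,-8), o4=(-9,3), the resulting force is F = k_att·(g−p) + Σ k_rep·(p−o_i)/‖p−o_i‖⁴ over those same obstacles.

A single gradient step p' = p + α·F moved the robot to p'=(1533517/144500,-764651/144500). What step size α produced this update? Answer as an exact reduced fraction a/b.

α = 1/10

F_att = 3/4·(g−p) = 3/4·(-5,-5) = (-3.7500,-3.7500)
o1: d²=17 ≤ ρ²=26; F_rep = 19·(1,4)/17² = (0.0657,0.2630)
o2: d²=10 ≤ ρ²=26; F_rep = 19·(-1,3)/10² = (-0.1900,0.5700)
o3: d²=34 > ρ²=26 → inactive
o4: d²=464 > ρ²=26 → inactive
F = F_att + ΣF_rep = (-3.8743,-2.9170)
Δp = p'−p = (-0.3874,-0.2917); α = Δx/Fx = (-55983/144500) / (-55983/14450) = 1/10
check: Δy/Fy = (-42151/144500) / (-42151/14450) = 1/10 ✓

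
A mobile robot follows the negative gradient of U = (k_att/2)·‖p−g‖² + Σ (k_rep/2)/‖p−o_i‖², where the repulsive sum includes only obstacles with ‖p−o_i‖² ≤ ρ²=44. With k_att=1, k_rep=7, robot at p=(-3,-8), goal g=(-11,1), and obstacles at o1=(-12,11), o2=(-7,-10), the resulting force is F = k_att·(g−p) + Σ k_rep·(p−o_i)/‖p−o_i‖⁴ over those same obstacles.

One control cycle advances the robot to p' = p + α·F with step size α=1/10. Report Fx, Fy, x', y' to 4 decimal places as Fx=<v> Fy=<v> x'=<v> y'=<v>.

F_att = 1·(g−p) = 1·(-8,9) = (-8.0000,9.0000)
o1: d²=442 > ρ²=44 → inactive
o2: d²=20 ≤ ρ²=44; F_rep = 7·(4,2)/20² = (0.0700,0.0350)
F = F_att + ΣF_rep = (-7.9300,9.0350)
p' = p + 1/10·F = (-3.7930,-7.0965)

Fx=-7.9300 Fy=9.0350 x'=-3.7930 y'=-7.0965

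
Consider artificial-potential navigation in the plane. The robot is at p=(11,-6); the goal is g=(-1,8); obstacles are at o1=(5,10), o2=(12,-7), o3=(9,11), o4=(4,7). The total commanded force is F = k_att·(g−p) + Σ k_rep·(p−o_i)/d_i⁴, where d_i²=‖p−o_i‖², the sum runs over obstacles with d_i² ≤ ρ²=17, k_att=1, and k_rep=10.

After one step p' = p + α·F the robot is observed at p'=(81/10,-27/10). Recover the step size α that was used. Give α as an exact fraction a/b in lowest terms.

α = 1/5

F_att = 1·(g−p) = 1·(-12,14) = (-12.0000,14.0000)
o1: d²=292 > ρ²=17 → inactive
o2: d²=2 ≤ ρ²=17; F_rep = 10·(-1,1)/2² = (-2.5000,2.5000)
o3: d²=293 > ρ²=17 → inactive
o4: d²=218 > ρ²=17 → inactive
F = F_att + ΣF_rep = (-14.5000,16.5000)
Δp = p'−p = (-2.9000,3.3000); α = Δx/Fx = (-29/10) / (-29/2) = 1/5
check: Δy/Fy = (33/10) / (33/2) = 1/5 ✓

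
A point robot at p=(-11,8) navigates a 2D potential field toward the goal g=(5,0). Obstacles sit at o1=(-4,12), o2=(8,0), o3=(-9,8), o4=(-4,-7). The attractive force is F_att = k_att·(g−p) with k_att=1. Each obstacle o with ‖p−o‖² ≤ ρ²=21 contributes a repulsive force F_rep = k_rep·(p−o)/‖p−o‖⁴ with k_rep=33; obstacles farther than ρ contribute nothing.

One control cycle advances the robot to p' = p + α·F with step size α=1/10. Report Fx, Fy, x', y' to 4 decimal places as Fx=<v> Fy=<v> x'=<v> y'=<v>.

F_att = 1·(g−p) = 1·(16,-8) = (16.0000,-8.0000)
o1: d²=65 > ρ²=21 → inactive
o2: d²=425 > ρ²=21 → inactive
o3: d²=4 ≤ ρ²=21; F_rep = 33·(-2,0)/4² = (-4.1250,0.0000)
o4: d²=274 > ρ²=21 → inactive
F = F_att + ΣF_rep = (11.8750,-8.0000)
p' = p + 1/10·F = (-9.8125,7.2000)

Fx=11.8750 Fy=-8.0000 x'=-9.8125 y'=7.2000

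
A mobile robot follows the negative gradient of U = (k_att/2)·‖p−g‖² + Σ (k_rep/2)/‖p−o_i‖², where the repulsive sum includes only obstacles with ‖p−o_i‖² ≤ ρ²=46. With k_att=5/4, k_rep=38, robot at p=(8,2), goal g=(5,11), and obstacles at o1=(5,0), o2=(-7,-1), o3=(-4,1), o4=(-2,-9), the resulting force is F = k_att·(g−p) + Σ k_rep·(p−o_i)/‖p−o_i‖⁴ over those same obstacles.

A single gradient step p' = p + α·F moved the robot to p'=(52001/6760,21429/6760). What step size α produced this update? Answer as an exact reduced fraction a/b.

F_att = 5/4·(g−p) = 5/4·(-3,9) = (-3.7500,11.2500)
o1: d²=13 ≤ ρ²=46; F_rep = 38·(3,2)/13² = (0.6746,0.4497)
o2: d²=234 > ρ²=46 → inactive
o3: d²=145 > ρ²=46 → inactive
o4: d²=221 > ρ²=46 → inactive
F = F_att + ΣF_rep = (-3.0754,11.6997)
Δp = p'−p = (-0.3075,1.1700); α = Δx/Fx = (-2079/6760) / (-2079/676) = 1/10
check: Δy/Fy = (7909/6760) / (7909/676) = 1/10 ✓

α = 1/10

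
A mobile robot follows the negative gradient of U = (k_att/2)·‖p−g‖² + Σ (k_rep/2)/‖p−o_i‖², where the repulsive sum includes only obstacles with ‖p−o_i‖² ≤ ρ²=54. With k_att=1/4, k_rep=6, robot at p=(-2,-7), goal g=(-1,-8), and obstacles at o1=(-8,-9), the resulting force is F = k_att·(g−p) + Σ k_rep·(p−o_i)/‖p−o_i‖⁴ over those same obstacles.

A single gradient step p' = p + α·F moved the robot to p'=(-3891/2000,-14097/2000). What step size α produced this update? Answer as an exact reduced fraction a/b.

F_att = 1/4·(g−p) = 1/4·(1,-1) = (0.2500,-0.2500)
o1: d²=40 ≤ ρ²=54; F_rep = 6·(6,2)/40² = (0.0225,0.0075)
F = F_att + ΣF_rep = (0.2725,-0.2425)
Δp = p'−p = (0.0545,-0.0485); α = Δx/Fx = (109/2000) / (109/400) = 1/5
check: Δy/Fy = (-97/2000) / (-97/400) = 1/5 ✓

α = 1/5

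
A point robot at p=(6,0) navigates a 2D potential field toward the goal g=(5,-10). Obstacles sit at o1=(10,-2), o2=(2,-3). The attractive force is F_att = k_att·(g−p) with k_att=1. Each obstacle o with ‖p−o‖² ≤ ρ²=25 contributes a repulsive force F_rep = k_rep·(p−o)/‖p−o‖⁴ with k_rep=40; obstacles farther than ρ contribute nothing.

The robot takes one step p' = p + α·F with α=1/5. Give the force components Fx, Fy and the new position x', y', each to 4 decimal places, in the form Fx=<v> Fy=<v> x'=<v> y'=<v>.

Fx=-1.1440 Fy=-9.6080 x'=5.7712 y'=-1.9216

F_att = 1·(g−p) = 1·(-1,-10) = (-1.0000,-10.0000)
o1: d²=20 ≤ ρ²=25; F_rep = 40·(-4,2)/20² = (-0.4000,0.2000)
o2: d²=25 ≤ ρ²=25; F_rep = 40·(4,3)/25² = (0.2560,0.1920)
F = F_att + ΣF_rep = (-1.1440,-9.6080)
p' = p + 1/5·F = (5.7712,-1.9216)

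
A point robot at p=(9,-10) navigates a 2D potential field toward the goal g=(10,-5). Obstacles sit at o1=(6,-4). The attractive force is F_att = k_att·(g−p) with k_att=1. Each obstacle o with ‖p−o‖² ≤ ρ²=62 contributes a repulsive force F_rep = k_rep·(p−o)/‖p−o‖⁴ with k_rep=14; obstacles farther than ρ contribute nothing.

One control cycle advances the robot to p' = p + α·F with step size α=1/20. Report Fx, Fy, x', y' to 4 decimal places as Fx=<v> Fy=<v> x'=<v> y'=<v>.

Fx=1.0207 Fy=4.9585 x'=9.0510 y'=-9.7521

F_att = 1·(g−p) = 1·(1,5) = (1.0000,5.0000)
o1: d²=45 ≤ ρ²=62; F_rep = 14·(3,-6)/45² = (0.0207,-0.0415)
F = F_att + ΣF_rep = (1.0207,4.9585)
p' = p + 1/20·F = (9.0510,-9.7521)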